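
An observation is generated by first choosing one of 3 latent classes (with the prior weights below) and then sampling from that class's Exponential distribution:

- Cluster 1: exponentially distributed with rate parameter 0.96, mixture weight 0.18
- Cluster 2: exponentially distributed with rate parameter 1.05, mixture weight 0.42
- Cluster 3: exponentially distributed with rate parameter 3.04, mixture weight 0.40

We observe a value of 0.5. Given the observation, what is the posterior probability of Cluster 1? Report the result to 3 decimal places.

Apply Bayes' rule: the posterior for each component is proportional to its prior times its likelihood at x.
Component likelihoods at x = 0.5:
  p_1 = 0.96·e^(−0.96·0.5) = 0.96·e^(−0.4800) = 0.594032
  p_2 = 1.05·e^(−1.05·0.5) = 1.05·e^(−0.5250) = 0.621133
  p_3 = 3.04·e^(−3.04·0.5) = 3.04·e^(−1.5200) = 0.664884
Prior × likelihood for each component:
  π_1·p_1 = 0.18 × 0.594032 = 0.106926
  π_2·p_2 = 0.42 × 0.621133 = 0.260876
  π_3·p_3 = 0.40 × 0.664884 = 0.265954
Evidence: 0.106926 + 0.260876 + 0.265954 = 0.633755
Responsibility of Cluster 1: 0.106926 / 0.633755 ≈ 0.169

0.169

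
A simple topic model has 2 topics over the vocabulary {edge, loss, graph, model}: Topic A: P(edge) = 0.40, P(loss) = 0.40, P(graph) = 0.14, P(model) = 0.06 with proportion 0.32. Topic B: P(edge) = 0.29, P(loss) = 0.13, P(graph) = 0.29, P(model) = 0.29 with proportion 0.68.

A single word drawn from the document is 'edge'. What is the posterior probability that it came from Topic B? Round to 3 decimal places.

Posterior ∝ prior × likelihood, so P(k | x) ∝ w_k f_k(x); normalise over all components.
Categorical probabilities:
  f_A = P(edge | comp) = 0.40
  f_B = P(edge | comp) = 0.29
Prior × likelihood for each component:
  w_A·f_A = 0.32 × 0.4 = 0.128
  w_B·f_B = 0.68 × 0.29 = 0.1972
Denominator: 0.128 + 0.1972 = 0.3252
P(Topic B | 'edge') = 0.1972 / 0.3252 ≈ 0.606

0.606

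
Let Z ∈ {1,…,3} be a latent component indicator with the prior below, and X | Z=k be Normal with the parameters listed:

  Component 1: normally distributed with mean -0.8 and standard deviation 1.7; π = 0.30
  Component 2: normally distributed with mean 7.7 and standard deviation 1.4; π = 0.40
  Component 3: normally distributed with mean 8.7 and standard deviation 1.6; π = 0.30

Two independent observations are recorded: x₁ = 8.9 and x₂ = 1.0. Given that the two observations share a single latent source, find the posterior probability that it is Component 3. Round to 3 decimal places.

0.419

Apply Bayes' rule: the posterior for each component is proportional to its prior times its likelihood at x.
Since both observations come from the same component, the likelihood for component k is f_k(x₁)·f_k(x₂).
  f_1 = [1.99884e-08] × [0.133973] = 2.6779e-09
  f_2 = [0.197354] × [3.03002e-06] = 5.97986e-07
  f_3 = [0.247399] × [2.33145e-06] = 5.76797e-07
Weight by the priors:
  π_1·f_1 = 0.30 × 2.6779e-09 = 8.03369e-10
  π_2·f_2 = 0.40 × 5.97986e-07 = 2.39194e-07
  π_3·f_3 = 0.30 × 5.76797e-07 = 1.73039e-07
Sum: 8.03369e-10 + 2.39194e-07 + 1.73039e-07 = 4.13037e-07
P(Component 3 | x₁,x₂) = 1.73039e-07 / 4.13037e-07 ≈ 0.419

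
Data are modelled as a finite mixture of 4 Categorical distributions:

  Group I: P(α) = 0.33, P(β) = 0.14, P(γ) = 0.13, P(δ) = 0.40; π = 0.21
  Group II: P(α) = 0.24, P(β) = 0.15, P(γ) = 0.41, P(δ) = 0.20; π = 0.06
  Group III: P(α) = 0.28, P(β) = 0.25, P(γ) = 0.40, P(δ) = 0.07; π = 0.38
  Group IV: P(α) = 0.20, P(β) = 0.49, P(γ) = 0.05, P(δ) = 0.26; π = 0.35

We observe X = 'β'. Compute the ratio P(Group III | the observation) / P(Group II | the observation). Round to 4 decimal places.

10.5556

Since P(k|x) ∝ w_k f_k(x), the posterior odds are w_i f_i(x) / (w_j f_j(x)).
Categorical probabilities:
  p_I = 0.14
  p_II = 0.15
  p_III = 0.25
  p_IV = 0.49
0.095 / 0.009 ≈ 10.5556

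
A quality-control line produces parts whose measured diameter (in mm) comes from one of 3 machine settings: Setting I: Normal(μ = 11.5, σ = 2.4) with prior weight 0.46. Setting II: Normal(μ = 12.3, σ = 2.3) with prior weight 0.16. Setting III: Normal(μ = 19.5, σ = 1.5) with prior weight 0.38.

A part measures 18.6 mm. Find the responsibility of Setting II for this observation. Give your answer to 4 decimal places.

0.0076

Posterior ∝ prior × likelihood, so P(k | x) ∝ P(Z=k) f_k(x); normalise over all components.
Component likelihoods at x = 18.6 mm:
  f_I = 0.00209066
  f_II = 0.00407345
  f_III = 0.22215
Weight by the priors:
  P(Z=I)·f_I = 0.46 × 0.00209066 = 0.000961704
  P(Z=II)·f_II = 0.16 × 0.00407345 = 0.000651752
  P(Z=III)·f_III = 0.38 × 0.22215 = 0.0844169
Normaliser: 0.000961704 + 0.000651752 + 0.0844169 = 0.0860304
Responsibility of Setting II: 0.000651752 / 0.0860304 ≈ 0.0076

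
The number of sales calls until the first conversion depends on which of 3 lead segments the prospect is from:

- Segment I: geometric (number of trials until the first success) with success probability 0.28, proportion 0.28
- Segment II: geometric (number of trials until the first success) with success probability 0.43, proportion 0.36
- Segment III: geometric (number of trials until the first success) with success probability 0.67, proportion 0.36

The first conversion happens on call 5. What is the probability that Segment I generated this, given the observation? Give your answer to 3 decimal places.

0.523

The responsibility of component k is P(Z=k) f_k(x) divided by Σ_j P(Z=j) f_j(x).
Evaluate each component's likelihood at the observed value:
  f_I = 0.0752468
  f_II = 0.0453908
  f_III = 0.00794567
Prior × likelihood for each component:
  P(Z=I)·f_I = 0.28 × 0.0752468 = 0.0210691
  P(Z=II)·f_II = 0.36 × 0.0453908 = 0.0163407
  P(Z=III)·f_III = 0.36 × 0.00794567 = 0.00286044
Sum: 0.0210691 + 0.0163407 + 0.00286044 = 0.0402702
Responsibility of Segment I: 0.0210691 / 0.0402702 ≈ 0.523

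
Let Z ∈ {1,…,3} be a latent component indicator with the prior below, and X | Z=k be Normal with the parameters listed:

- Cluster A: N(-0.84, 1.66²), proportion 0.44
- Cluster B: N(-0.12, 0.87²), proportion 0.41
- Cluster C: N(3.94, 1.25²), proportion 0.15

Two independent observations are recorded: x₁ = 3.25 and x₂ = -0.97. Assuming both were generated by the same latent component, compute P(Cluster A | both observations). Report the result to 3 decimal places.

P(component k | x) = w_k·f_k(x) / marginal(x), where marginal(x) = Σ_j w_j·f_j(x).
Since both observations come from the same component, the likelihood for component k is f_k(x₁)·f_k(x₂).
  f_A = [(1/(1.66·√(2π)))·exp(−(3.25−-0.84)²/(2·1.66²)) = 0.240327·exp(-3.03529) = 0.0115503] × [0.239591] = 0.00276733
  f_B = [(1/(0.87·√(2π)))·exp(−(3.25−-0.12)²/(2·0.87²)) = 0.458554·exp(-7.50225) = 0.00025305] × [0.28452] = 7.19978e-05
  f_C = [(1/(1.25·√(2π)))·exp(−(3.25−3.94)²/(2·1.25²)) = 0.319154·exp(-0.15235) = 0.274053] × [0.000142428] = 3.90328e-05
Weight by the priors:
  w_A·f_A = 0.44 × 0.00276733 = 0.00121763
  w_B·f_B = 0.41 × 7.19978e-05 = 2.95191e-05
  w_C·f_C = 0.15 × 3.90328e-05 = 5.85492e-06
Denominator: 0.00121763 + 2.95191e-05 + 5.85492e-06 = 0.001253
P(Cluster A | x) = 0.00121763 / 0.001253 ≈ 0.972

0.972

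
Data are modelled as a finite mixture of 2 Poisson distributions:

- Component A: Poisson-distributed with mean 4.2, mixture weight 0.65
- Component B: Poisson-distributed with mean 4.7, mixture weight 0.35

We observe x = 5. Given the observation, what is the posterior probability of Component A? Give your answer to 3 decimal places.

P(component k | x) = π_k·f_k(x) / marginal(x), where marginal(x) = Σ_j π_j·f_j(x).
Evaluate each component's likelihood at the observed value:
  p_A = 0.163316
  p_B = 0.17383
Multiply by the mixture weights:
  π_A·p_A = 0.65 × 0.163316 = 0.106155
  π_B·p_B = 0.35 × 0.17383 = 0.0608404
Sum: 0.106155 + 0.0608404 = 0.166996
Responsibility of Component A: 0.106155 / 0.166996 ≈ 0.636

0.636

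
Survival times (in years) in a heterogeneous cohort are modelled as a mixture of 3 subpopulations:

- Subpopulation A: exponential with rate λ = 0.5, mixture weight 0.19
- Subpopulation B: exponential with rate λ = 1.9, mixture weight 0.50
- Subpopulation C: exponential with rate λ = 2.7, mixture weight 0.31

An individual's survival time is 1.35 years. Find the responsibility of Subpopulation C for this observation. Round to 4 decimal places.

By Bayes' theorem, P(k | x) = P(Z=k) f_k(x) / Σ_j P(Z=j) f_j(x).
Component likelihoods at x = 1.35 years:
  p_A = 0.254578
  p_B = 0.146146
  p_C = 0.0705278
Multiply by the mixture weights:
  P(Z=A)·p_A = 0.19 × 0.254578 = 0.0483699
  P(Z=B)·p_B = 0.50 × 0.146146 = 0.0730732
  P(Z=C)·p_C = 0.31 × 0.0705278 = 0.0218636
Evidence: 0.0483699 + 0.0730732 + 0.0218636 = 0.143307
P(Subpopulation C | the observation) = 0.0218636 / 0.143307 ≈ 0.1526

0.1526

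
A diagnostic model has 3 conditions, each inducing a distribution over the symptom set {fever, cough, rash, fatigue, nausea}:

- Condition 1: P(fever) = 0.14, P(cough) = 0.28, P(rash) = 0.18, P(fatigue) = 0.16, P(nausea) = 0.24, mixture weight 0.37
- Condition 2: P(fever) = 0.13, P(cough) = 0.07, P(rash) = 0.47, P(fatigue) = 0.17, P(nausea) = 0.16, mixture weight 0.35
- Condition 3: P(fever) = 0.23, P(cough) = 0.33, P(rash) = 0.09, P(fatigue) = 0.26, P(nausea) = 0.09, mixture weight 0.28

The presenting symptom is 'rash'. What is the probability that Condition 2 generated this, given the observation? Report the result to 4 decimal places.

0.6418

By Bayes' theorem, P(k | x) = w_k f_k(x) / Σ_j w_j f_j(x).
Component likelihoods at x = 'rash':
  f_1 = P(rash | comp) = 0.18
  f_2 = P(rash | comp) = 0.47
  f_3 = P(rash | comp) = 0.09
Unnormalised posteriors:
  w_1·f_1 = 0.37 × 0.18 = 0.0666
  w_2·f_2 = 0.35 × 0.47 = 0.1645
  w_3·f_3 = 0.28 × 0.09 = 0.0252
Sum: 0.0666 + 0.1645 + 0.0252 = 0.2563
P(Condition 2 | data) ≈ 0.6418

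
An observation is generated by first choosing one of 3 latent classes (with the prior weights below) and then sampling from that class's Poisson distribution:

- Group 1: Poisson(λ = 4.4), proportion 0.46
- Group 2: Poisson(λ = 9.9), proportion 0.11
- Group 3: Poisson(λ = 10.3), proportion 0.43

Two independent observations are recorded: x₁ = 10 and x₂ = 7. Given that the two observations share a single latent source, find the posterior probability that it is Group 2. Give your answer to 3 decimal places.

By Bayes' theorem, P(k | x) = w_k f_k(x) / Σ_j w_j f_j(x).
Since both observations come from the same component, the likelihood for component k is f_k(x₁)·f_k(x₂).
  p_1 = [e^(−4.4)·4.4^10/10! = 0.0092017] × [0.0777754] = 0.000715666
  p_2 = [e^(−9.9)·9.9^10/10! = 0.125047] × [0.0927898] = 0.0116031
  p_3 = [e^(−10.3)·10.3^10/10! = 0.124559] × [0.0820724] = 0.0102229
Prior × likelihood for each component:
  w_1·p_1 = 0.46 × 0.000715666 = 0.000329206
  w_2·p_2 = 0.11 × 0.0116031 = 0.00127634
  w_3·p_3 = 0.43 × 0.0102229 = 0.00439583
Normaliser: 0.000329206 + 0.00127634 + 0.00439583 = 0.00600138
Responsibility of Group 2: 0.00127634 / 0.00600138 ≈ 0.213

0.213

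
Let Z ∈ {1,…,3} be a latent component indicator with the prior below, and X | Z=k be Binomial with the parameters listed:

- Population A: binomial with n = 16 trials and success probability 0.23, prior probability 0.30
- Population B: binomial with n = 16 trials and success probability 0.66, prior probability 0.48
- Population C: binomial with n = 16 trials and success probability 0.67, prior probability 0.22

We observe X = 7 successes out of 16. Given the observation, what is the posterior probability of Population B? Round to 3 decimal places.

Posterior ∝ prior × likelihood, so P(k | x) ∝ π_k f_k(x); normalise over all components.
Component likelihoods at x = 7 successes out of 16:
  p_A = 0.0370627
  p_B = 0.0378917
  p_C = 0.0321792
Prior × likelihood for each component:
  π_A·p_A = 0.30 × 0.0370627 = 0.0111188
  π_B·p_B = 0.48 × 0.0378917 = 0.018188
  π_C·p_C = 0.22 × 0.0321792 = 0.00707942
Evidence: 0.0111188 + 0.018188 + 0.00707942 = 0.0363862
P(Population B | the observation) = 0.018188 / 0.0363862 ≈ 0.500

0.500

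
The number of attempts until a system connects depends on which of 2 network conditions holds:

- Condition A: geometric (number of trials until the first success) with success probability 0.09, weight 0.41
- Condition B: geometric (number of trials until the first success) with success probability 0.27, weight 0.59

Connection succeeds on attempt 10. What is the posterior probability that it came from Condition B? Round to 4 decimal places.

0.3726

Posterior ∝ prior × likelihood, so P(k | x) ∝ P(Z=k) f_k(x); normalise over all components.
Evaluate each component's likelihood at the observed value:
  f_A = 0.0385137
  f_B = 0.0158953
Unnormalised posteriors:
  P(Z=A)·f_A = 0.41 × 0.0385137 = 0.0157906
  P(Z=B)·f_B = 0.59 × 0.0158953 = 0.00937824
Sum: 0.0157906 + 0.00937824 = 0.0251689
Responsibility of Condition B: 0.00937824 / 0.0251689 ≈ 0.3726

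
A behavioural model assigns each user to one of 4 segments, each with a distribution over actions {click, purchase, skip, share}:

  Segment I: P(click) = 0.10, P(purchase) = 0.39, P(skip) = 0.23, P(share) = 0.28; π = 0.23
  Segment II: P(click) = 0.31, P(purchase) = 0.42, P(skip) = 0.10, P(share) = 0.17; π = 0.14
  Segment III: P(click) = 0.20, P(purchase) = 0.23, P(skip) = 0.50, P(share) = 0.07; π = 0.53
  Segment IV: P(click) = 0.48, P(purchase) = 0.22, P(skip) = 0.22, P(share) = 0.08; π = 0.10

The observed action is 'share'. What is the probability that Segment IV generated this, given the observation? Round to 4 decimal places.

0.0600

P(component k | x) = P(Z=k)·f_k(x) / marginal(x), where marginal(x) = Σ_j P(Z=j)·f_j(x).
Categorical probabilities:
  p_I = P(share | comp) = 0.28
  p_II = P(share | comp) = 0.17
  p_III = P(share | comp) = 0.07
  p_IV = P(share | comp) = 0.08
Weight by the priors:
  P(Z=I)·p_I = 0.23 × 0.28 = 0.0644
  P(Z=II)·p_II = 0.14 × 0.17 = 0.0238
  P(Z=III)·p_III = 0.53 × 0.07 = 0.0371
  P(Z=IV)·p_IV = 0.10 × 0.08 = 0.008
Sum: 0.0644 + 0.0238 + 0.0371 + 0.008 = 0.1333
P(Segment IV | x) = 0.008 / 0.1333 ≈ 0.0600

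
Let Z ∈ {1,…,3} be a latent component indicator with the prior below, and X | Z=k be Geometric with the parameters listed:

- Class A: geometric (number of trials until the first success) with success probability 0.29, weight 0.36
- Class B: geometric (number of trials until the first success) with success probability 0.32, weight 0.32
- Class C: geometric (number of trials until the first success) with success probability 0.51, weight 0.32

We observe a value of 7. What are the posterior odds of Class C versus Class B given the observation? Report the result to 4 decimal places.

0.2231

Posterior odds = (w_i f_i(x)) / (w_j f_j(x)); the normalising sum cancels.
Evaluate each component's likelihood at the observed value:
  p_A = 0.29·(1−0.29)^6 = 0.29·0.1281 = 0.0371491
  p_B = 0.32·(1−0.32)^6 = 0.32·0.0988675 = 0.0316376
  p_C = 0.51·(1−0.51)^6 = 0.51·0.0138413 = 0.00705906
Posterior odds = (w_C·p_C) / (w_B·p_B) = (0.32·0.00705906) / (0.32·0.0316376) = 0.0022589 / 0.010124 ≈ 0.2231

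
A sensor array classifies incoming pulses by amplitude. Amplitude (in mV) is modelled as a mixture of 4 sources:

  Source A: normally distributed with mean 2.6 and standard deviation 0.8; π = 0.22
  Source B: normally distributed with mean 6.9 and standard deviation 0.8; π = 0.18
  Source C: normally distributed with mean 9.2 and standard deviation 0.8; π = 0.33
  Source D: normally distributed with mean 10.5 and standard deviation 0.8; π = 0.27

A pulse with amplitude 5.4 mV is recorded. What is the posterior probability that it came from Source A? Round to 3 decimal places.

The responsibility of component k is P(Z=k) f_k(x) divided by Σ_j P(Z=j) f_j(x).
Normal densities:
  f_A = (1/(0.8·√(2π)))·exp(−(5.4−2.6)²/(2·0.8²)) = 0.498678·exp(-6.12500) = 0.00109085
  f_B = (1/(0.8·√(2π)))·exp(−(5.4−6.9)²/(2·0.8²)) = 0.498678·exp(-1.75781) = 0.0859828
  f_C = (1/(0.8·√(2π)))·exp(−(5.4−9.2)²/(2·0.8²)) = 0.498678·exp(-11.28125) = 6.28688e-06
  f_D = (1/(0.8·√(2π)))·exp(−(5.4−10.5)²/(2·0.8²)) = 0.498678·exp(-20.32031) = 7.4614e-10
Prior × likelihood for each component:
  P(Z=A)·f_A = 0.22 × 0.00109085 = 0.000239988
  P(Z=B)·f_B = 0.18 × 0.0859828 = 0.0154769
  P(Z=C)·f_C = 0.33 × 6.28688e-06 = 2.07467e-06
  P(Z=D)·f_D = 0.27 × 7.4614e-10 = 2.01458e-10
Denominator: 0.000239988 + 0.0154769 + 2.07467e-06 + 2.01458e-10 = 0.015719
Responsibility of Source A: 0.000239988 / 0.015719 ≈ 0.015

0.015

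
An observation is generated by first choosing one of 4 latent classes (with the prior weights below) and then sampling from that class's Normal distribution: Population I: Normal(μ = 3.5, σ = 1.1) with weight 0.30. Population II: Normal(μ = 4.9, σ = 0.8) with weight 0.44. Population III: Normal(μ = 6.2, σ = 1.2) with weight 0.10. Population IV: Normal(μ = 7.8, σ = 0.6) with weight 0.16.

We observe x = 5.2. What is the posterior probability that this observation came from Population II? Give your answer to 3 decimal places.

0.784

Posterior ∝ prior × likelihood, so P(k | x) ∝ w_k f_k(x); normalise over all components.
Component likelihoods at x = 5.2:
  f_I = (1/(1.1·√(2π)))·exp(−(5.2−3.5)²/(2·1.1²)) = 0.362675·exp(-1.19421) = 0.109869
  f_II = (1/(0.8·√(2π)))·exp(−(5.2−4.9)²/(2·0.8²)) = 0.498678·exp(-0.07031) = 0.464819
  f_III = (1/(1.2·√(2π)))·exp(−(5.2−6.2)²/(2·1.2²)) = 0.332452·exp(-0.34722) = 0.234927
  f_IV = (1/(0.6·√(2π)))·exp(−(5.2−7.8)²/(2·0.6²)) = 0.664904·exp(-9.38889) = 5.56181e-05
Multiply by the mixture weights:
  w_I·f_I = 0.30 × 0.109869 = 0.0329608
  w_II·f_II = 0.44 × 0.464819 = 0.20452
  w_III·f_III = 0.10 × 0.234927 = 0.0234927
  w_IV·f_IV = 0.16 × 5.56181e-05 = 8.8989e-06
Sum: 0.0329608 + 0.20452 + 0.0234927 + 8.8989e-06 = 0.260983
Responsibility of Population II: 0.20452 / 0.260983 ≈ 0.784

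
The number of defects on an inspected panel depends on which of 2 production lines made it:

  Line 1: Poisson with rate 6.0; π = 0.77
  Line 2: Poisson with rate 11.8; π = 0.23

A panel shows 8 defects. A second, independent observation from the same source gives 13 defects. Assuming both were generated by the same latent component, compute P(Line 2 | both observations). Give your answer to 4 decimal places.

By Bayes' theorem, P(k | x) = π_k f_k(x) / Σ_j π_j f_j(x).
Since both observations come from the same component, the likelihood for component k is f_k(x₁)·f_k(x₂).
  f_1 = [e^(−6.0)·6.0^8/8! = 0.103258] × [0.00519899] = 0.000536836
  f_2 = [e^(−11.8)·11.8^8/8! = 0.0699617] × [0.103636] = 0.00725056
Prior × likelihood for each component:
  π_1·f_1 = 0.77 × 0.000536836 = 0.000413364
  π_2·f_2 = 0.23 × 0.00725056 = 0.00166763
Evidence: 0.000413364 + 0.00166763 = 0.00208099
So the posterior for Line 2 is 0.00166763 / 0.00208099 ≈ 0.8014.

0.8014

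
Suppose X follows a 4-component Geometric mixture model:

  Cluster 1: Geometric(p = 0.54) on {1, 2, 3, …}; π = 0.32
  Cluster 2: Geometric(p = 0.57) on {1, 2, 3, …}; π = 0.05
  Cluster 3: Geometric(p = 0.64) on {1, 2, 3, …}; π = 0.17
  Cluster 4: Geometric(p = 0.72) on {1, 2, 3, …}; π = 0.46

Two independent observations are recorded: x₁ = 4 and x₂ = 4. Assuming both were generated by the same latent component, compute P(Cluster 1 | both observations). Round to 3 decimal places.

0.705

Apply Bayes' rule: the posterior for each component is proportional to its prior times its likelihood at x.
Since both observations come from the same component, the likelihood for component k is f_k(x₁)·f_k(x₂).
  L_1 = [0.54·(1−0.54)^3 = 0.54·0.097336 = 0.0525614] × [0.0525614] = 0.0027627
  L_2 = [0.57·(1−0.57)^3 = 0.57·0.079507 = 0.045319] × [0.045319] = 0.00205381
  L_3 = [0.64·(1−0.64)^3 = 0.64·0.046656 = 0.0298598] × [0.0298598] = 0.00089161
  L_4 = [0.72·(1−0.72)^3 = 0.72·0.021952 = 0.0158054] × [0.0158054] = 0.000249812
Prior × likelihood for each component:
  π_1·L_1 = 0.32 × 0.0027627 = 0.000884066
  π_2·L_2 = 0.05 × 0.00205381 = 0.000102691
  π_3·L_3 = 0.17 × 0.00089161 = 0.000151574
  π_4·L_4 = 0.46 × 0.000249812 = 0.000114913
Marginal: 0.000884066 + 0.000102691 + 0.000151574 + 0.000114913 = 0.00125324
So the posterior for Cluster 1 is 0.000884066 / 0.00125324 ≈ 0.705.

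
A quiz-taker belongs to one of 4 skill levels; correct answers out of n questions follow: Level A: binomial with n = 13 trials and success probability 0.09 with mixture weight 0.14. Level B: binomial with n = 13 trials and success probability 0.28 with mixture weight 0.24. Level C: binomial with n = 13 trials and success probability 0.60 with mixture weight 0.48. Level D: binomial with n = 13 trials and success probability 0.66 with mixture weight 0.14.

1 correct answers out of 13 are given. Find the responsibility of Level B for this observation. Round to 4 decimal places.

0.2428

By Bayes' theorem, P(k | x) = P(Z=k) f_k(x) / Σ_j P(Z=j) f_j(x).
Binomial probabilities:
  f_A = 0.377296
  f_B = 0.0706466
  f_C = 0.000130862
  f_D = 2.04755e-05
Weight by the priors:
  P(Z=A)·f_A = 0.14 × 0.377296 = 0.0528215
  P(Z=B)·f_B = 0.24 × 0.0706466 = 0.0169552
  P(Z=C)·f_C = 0.48 × 0.000130862 = 6.28139e-05
  P(Z=D)·f_D = 0.14 × 2.04755e-05 = 2.86657e-06
Evidence: 0.0528215 + 0.0169552 + 6.28139e-05 + 2.86657e-06 = 0.0698424
Responsibility of Level B: 0.0169552 / 0.0698424 ≈ 0.2428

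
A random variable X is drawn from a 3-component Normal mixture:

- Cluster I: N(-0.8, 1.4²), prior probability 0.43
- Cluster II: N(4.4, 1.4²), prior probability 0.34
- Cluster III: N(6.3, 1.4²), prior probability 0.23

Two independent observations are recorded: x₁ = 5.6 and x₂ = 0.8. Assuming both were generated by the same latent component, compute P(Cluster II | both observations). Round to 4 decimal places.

Apply Bayes' rule: the posterior for each component is proportional to its prior times its likelihood at x.
Since both observations come from the same component, the likelihood for component k is f_k(x₁)·f_k(x₂).
  f_I = [8.25749e-06] × [0.148307] = 1.22464e-06
  f_II = [0.197354] × [0.010446] = 0.00206156
  f_III = [0.251475] × [0.000126883] = 3.19079e-05
Unnormalised posteriors:
  π_I·f_I = 0.43 × 1.22464e-06 = 5.26596e-07
  π_II·f_II = 0.34 × 0.00206156 = 0.000700931
  π_III·f_III = 0.23 × 3.19079e-05 = 7.33881e-06
Marginal: 5.26596e-07 + 0.000700931 + 7.33881e-06 = 0.000708797
So the posterior for Cluster II is 0.000700931 / 0.000708797 ≈ 0.9889.

0.9889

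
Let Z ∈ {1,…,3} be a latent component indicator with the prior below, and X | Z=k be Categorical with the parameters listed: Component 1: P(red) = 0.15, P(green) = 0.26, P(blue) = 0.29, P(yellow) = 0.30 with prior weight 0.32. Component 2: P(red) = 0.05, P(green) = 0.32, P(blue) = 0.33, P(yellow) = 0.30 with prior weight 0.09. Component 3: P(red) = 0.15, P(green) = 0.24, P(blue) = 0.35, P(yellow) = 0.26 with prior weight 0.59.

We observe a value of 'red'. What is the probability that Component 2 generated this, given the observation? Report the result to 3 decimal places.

0.032

Apply Bayes' rule: the posterior for each component is proportional to its prior times its likelihood at x.
Evaluate each component's likelihood at the observed value:
  f_1 = 0.15
  f_2 = 0.05
  f_3 = 0.15
Unnormalised posteriors:
  π_1·f_1 = 0.32 × 0.15 = 0.048
  π_2·f_2 = 0.09 × 0.05 = 0.0045
  π_3·f_3 = 0.59 × 0.15 = 0.0885
Evidence: 0.048 + 0.0045 + 0.0885 = 0.141
So the posterior for Component 2 is 0.0045 / 0.141 ≈ 0.032.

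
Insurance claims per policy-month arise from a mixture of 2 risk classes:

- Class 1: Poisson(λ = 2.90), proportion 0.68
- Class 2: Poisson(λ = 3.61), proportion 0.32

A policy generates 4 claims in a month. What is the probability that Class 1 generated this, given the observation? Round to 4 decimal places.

0.6429

Posterior ∝ prior × likelihood, so P(k | x) ∝ π_k f_k(x); normalise over all components.
Poisson probabilities:
  f_1 = 0.162154
  f_2 = 0.191432
Unnormalised posteriors:
  π_1·f_1 = 0.68 × 0.162154 = 0.110264
  π_2·f_2 = 0.32 × 0.191432 = 0.0612582
Evidence: 0.110264 + 0.0612582 = 0.171523
P(Class 1 | the observation) = 0.110264 / 0.171523 ≈ 0.6429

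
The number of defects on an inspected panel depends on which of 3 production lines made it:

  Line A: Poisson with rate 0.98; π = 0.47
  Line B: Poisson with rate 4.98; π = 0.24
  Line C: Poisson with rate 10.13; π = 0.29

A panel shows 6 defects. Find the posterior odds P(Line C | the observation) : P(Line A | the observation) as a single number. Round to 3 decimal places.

79.948

The posterior odds equal the prior odds times the likelihood ratio: (P(Z=i)/P(Z=j))·(f_i(x)/f_j(x)).
Component likelihoods at x = 6 defects:
  f_A = e^(−0.98)·0.98^6/6! = 0.000461759
  f_B = e^(−4.98)·4.98^6/6! = 0.145632
  f_C = e^(−10.13)·10.13^6/6! = 0.0598303
Odds = (0.29/0.47) × (0.0598303/0.000461759) = 0.617021 × 129.57 ≈ 79.948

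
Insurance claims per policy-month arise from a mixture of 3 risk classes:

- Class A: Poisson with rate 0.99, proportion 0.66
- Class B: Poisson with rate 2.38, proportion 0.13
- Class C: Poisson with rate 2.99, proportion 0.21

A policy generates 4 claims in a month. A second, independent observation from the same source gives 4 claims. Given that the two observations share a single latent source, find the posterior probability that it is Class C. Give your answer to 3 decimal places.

P(component k | x) = P(Z=k)·f_k(x) / marginal(x), where marginal(x) = Σ_j P(Z=j)·f_j(x).
Since both observations come from the same component, the likelihood for component k is f_k(x₁)·f_k(x₂).
  L_A = [0.0148723] × [0.0148723] = 0.000221185
  L_B = [0.12373] × [0.12373] = 0.0153092
  L_C = [0.167468] × [0.167468] = 0.0280457
Unnormalised posteriors:
  P(Z=A)·L_A = 0.66 × 0.000221185 = 0.000145982
  P(Z=B)·L_B = 0.13 × 0.0153092 = 0.00199019
  P(Z=C)·L_C = 0.21 × 0.0280457 = 0.00588959
Evidence: 0.000145982 + 0.00199019 + 0.00588959 = 0.00802577
Responsibility of Class C: 0.00588959 / 0.00802577 ≈ 0.734

0.734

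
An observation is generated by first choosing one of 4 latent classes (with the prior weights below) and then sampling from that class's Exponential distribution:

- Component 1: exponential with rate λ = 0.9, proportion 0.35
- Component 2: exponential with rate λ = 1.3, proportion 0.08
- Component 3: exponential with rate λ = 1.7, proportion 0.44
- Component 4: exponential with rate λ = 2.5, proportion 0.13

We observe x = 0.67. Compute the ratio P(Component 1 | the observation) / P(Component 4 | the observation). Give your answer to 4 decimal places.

Only the two components matter; the odds are (w_i f_i(x)) / (w_j f_j(x)).
Component likelihoods at x = 0.67:
  f_1 = 0.9·e^(−0.9·0.67) = 0.9·e^(−0.6030) = 0.492451
  f_2 = 1.3·e^(−1.3·0.67) = 1.3·e^(−0.8710) = 0.544093
  f_3 = 1.7·e^(−1.7·0.67) = 1.7·e^(−1.1390) = 0.544236
  f_4 = 2.5·e^(−2.5·0.67) = 2.5·e^(−1.6750) = 0.46827
Posterior odds = (w_1·f_1) / (w_4·f_4) = (0.35·0.492451) / (0.13·0.46827) = 0.172358 / 0.0608752 ≈ 2.8313

2.8313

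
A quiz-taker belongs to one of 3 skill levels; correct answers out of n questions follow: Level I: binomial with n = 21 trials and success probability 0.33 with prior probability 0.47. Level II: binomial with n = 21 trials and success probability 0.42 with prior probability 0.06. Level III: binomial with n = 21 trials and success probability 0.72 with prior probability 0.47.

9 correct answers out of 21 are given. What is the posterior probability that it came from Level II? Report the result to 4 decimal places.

0.1611

The responsibility of component k is π_k f_k(x) divided by Σ_j π_j f_j(x).
Binomial probabilities:
  f_I = 0.111626
  f_II = 0.17323
  f_III = 0.00354922
Weight by the priors:
  π_I·f_I = 0.47 × 0.111626 = 0.0524644
  π_II·f_II = 0.06 × 0.17323 = 0.0103938
  π_III·f_III = 0.47 × 0.00354922 = 0.00166813
Sum: 0.0524644 + 0.0103938 + 0.00166813 = 0.0645264
P(Level II | 9 correct answers out of 21) ≈ 0.1611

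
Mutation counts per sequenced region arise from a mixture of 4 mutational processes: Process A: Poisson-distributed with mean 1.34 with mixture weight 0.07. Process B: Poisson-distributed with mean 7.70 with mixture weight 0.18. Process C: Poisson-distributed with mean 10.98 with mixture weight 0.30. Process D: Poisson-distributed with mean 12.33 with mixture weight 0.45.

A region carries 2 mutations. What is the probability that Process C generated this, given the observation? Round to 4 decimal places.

0.0159

Apply Bayes' rule: the posterior for each component is proportional to its prior times its likelihood at x.
Evaluate each component's likelihood at the observed value:
  p_A = 0.235085
  p_B = 0.0134241
  p_C = 0.00102712
  p_D = 0.000335773
Unnormalised posteriors:
  P(Z=A)·p_A = 0.07 × 0.235085 = 0.016456
  P(Z=B)·p_B = 0.18 × 0.0134241 = 0.00241633
  P(Z=C)·p_C = 0.30 × 0.00102712 = 0.000308136
  P(Z=D)·p_D = 0.45 × 0.000335773 = 0.000151098
Sum: 0.016456 + 0.00241633 + 0.000308136 + 0.000151098 = 0.0193315
So the posterior for Process C is 0.000308136 / 0.0193315 ≈ 0.0159.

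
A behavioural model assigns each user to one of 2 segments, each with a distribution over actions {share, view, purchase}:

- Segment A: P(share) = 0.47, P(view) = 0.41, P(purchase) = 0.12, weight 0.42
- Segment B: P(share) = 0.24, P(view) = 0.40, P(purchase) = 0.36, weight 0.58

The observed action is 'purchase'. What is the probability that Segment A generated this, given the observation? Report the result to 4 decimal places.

P(component k | x) = w_k·f_k(x) / marginal(x), where marginal(x) = Σ_j w_j·f_j(x).
Component likelihoods at x = 'purchase':
  L_A = 0.12
  L_B = 0.36
Unnormalised posteriors:
  w_A·L_A = 0.42 × 0.12 = 0.0504
  w_B·L_B = 0.58 × 0.36 = 0.2088
Sum: 0.0504 + 0.2088 = 0.2592
P(Segment A | 'purchase') = 0.0504 / 0.2592 ≈ 0.1944

0.1944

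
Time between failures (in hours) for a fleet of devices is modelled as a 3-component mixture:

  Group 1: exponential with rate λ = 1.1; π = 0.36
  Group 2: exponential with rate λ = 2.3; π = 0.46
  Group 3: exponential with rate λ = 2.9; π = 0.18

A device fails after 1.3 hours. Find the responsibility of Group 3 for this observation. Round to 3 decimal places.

0.075

P(component k | x) = P(Z=k)·f_k(x) / marginal(x), where marginal(x) = Σ_j P(Z=j)·f_j(x).
Component likelihoods at x = 1.3 hours:
  L_1 = 0.26324
  L_2 = 0.115661
  L_3 = 0.066851
Weight by the priors:
  P(Z=1)·L_1 = 0.36 × 0.26324 = 0.0947663
  P(Z=2)·L_2 = 0.46 × 0.115661 = 0.0532041
  P(Z=3)·L_3 = 0.18 × 0.066851 = 0.0120332
Normaliser: 0.0947663 + 0.0532041 + 0.0120332 = 0.160004
Responsibility of Group 3: 0.0120332 / 0.160004 ≈ 0.075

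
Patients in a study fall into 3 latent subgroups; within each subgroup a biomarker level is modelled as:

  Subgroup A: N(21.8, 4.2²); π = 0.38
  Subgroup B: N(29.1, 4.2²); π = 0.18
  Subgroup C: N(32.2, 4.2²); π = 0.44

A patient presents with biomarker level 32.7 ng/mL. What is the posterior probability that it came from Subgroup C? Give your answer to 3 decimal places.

P(component k | x) = π_k·f_k(x) / marginal(x), where marginal(x) = Σ_j π_j·f_j(x).
Normal densities:
  f_A = (1/(4.2·√(2π)))·exp(−(32.7−21.8)²/(2·4.2²)) = 0.094986·exp(-3.36763) = 0.00327429
  f_B = (1/(4.2·√(2π)))·exp(−(32.7−29.1)²/(2·4.2²)) = 0.094986·exp(-0.36735) = 0.0657846
  f_C = (1/(4.2·√(2π)))·exp(−(32.7−32.2)²/(2·4.2²)) = 0.094986·exp(-0.00709) = 0.0943155
Weight by the priors:
  π_A·f_A = 0.38 × 0.00327429 = 0.00124423
  π_B·f_B = 0.18 × 0.0657846 = 0.0118412
  π_C·f_C = 0.44 × 0.0943155 = 0.0414988
Sum: 0.00124423 + 0.0118412 + 0.0414988 = 0.0545843
So the posterior for Subgroup C is 0.0414988 / 0.0545843 ≈ 0.760.

0.760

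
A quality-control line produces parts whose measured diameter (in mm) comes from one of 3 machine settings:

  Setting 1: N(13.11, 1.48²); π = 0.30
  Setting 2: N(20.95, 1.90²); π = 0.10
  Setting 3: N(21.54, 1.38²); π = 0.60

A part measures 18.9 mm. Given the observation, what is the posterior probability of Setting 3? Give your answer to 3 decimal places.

P(component k | x) = π_k·f_k(x) / marginal(x), where marginal(x) = Σ_j π_j·f_j(x).
Normal densities:
  f_1 = (1/(1.48·√(2π)))·exp(−(18.9−13.11)²/(2·1.48²)) = 0.269556·exp(-7.65251) = 0.000127999
  f_2 = (1/(1.90·√(2π)))·exp(−(18.9−20.95)²/(2·1.90²)) = 0.209970·exp(-0.58206) = 0.117319
  f_3 = (1/(1.38·√(2π)))·exp(−(18.9−21.54)²/(2·1.38²)) = 0.289089·exp(-1.82987) = 0.0463799
Weight by the priors:
  π_1·f_1 = 0.30 × 0.000127999 = 3.83997e-05
  π_2·f_2 = 0.10 × 0.117319 = 0.0117319
  π_3·f_3 = 0.60 × 0.0463799 = 0.0278279
Denominator: 3.83997e-05 + 0.0117319 + 0.0278279 = 0.0395983
So the posterior for Setting 3 is 0.0278279 / 0.0395983 ≈ 0.703.

0.703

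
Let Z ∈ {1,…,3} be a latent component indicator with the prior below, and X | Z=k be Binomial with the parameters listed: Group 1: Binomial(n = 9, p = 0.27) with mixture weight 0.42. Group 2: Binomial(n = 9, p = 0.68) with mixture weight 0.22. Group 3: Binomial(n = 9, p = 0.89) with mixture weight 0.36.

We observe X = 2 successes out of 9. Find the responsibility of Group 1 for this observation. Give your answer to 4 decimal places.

Apply Bayes' rule: the posterior for each component is proportional to its prior times its likelihood at x.
Evaluate each component's likelihood at the observed value:
  f_1 = 0.289928
  f_2 = 0.00571966
  f_3 = 5.55688e-06
Multiply by the mixture weights:
  P(Z=1)·f_1 = 0.42 × 0.289928 = 0.12177
  P(Z=2)·f_2 = 0.22 × 0.00571966 = 0.00125833
  P(Z=3)·f_3 = 0.36 × 5.55688e-06 = 2.00048e-06
Normaliser: 0.12177 + 0.00125833 + 2.00048e-06 = 0.12303
So the posterior for Group 1 is 0.12177 / 0.12303 ≈ 0.9898.

0.9898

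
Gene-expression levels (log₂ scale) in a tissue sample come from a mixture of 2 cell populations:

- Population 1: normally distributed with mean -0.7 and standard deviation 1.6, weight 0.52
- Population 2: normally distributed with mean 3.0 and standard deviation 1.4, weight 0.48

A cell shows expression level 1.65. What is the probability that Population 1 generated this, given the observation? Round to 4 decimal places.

Posterior ∝ prior × likelihood, so P(k | x) ∝ w_k f_k(x); normalise over all components.
Component likelihoods at x = 1.65:
  L_1 = 0.0847919
  L_2 = 0.179006
Multiply by the mixture weights:
  w_1·L_1 = 0.52 × 0.0847919 = 0.0440918
  w_2·L_2 = 0.48 × 0.179006 = 0.085923
Sum: 0.0440918 + 0.085923 = 0.130015
So the posterior for Population 1 is 0.0440918 / 0.130015 ≈ 0.3391.

0.3391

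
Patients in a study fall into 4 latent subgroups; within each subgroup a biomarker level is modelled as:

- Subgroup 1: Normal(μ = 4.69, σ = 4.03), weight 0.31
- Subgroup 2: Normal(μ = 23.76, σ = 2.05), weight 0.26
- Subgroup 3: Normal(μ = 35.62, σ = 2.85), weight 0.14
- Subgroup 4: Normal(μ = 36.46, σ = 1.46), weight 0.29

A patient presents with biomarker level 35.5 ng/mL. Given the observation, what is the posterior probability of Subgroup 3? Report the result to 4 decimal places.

P(component k | x) = w_k·f_k(x) / marginal(x), where marginal(x) = Σ_j w_j·f_j(x).
Component likelihoods at x = 35.5 ng/mL:
  L_1 = (1/(4.03·√(2π)))·exp(−(35.5−4.69)²/(2·4.03²)) = 0.098993·exp(-29.22425) = 2.01222e-14
  L_2 = (1/(2.05·√(2π)))·exp(−(35.5−23.76)²/(2·2.05²)) = 0.194606·exp(-16.39829) = 1.47052e-08
  L_3 = (1/(2.85·√(2π)))·exp(−(35.5−35.62)²/(2·2.85²)) = 0.139980·exp(-0.00089) = 0.139856
  L_4 = (1/(1.46·√(2π)))·exp(−(35.5−36.46)²/(2·1.46²)) = 0.273248·exp(-0.21618) = 0.220127
Unnormalised posteriors:
  w_1·L_1 = 0.31 × 2.01222e-14 = 6.2379e-15
  w_2·L_2 = 0.26 × 1.47052e-08 = 3.82335e-09
  w_3·L_3 = 0.14 × 0.139856 = 0.0195798
  w_4·L_4 = 0.29 × 0.220127 = 0.0638368
Normaliser: 6.2379e-15 + 3.82335e-09 + 0.0195798 + 0.0638368 = 0.0834166
So the posterior for Subgroup 3 is 0.0195798 / 0.0834166 ≈ 0.2347.

0.2347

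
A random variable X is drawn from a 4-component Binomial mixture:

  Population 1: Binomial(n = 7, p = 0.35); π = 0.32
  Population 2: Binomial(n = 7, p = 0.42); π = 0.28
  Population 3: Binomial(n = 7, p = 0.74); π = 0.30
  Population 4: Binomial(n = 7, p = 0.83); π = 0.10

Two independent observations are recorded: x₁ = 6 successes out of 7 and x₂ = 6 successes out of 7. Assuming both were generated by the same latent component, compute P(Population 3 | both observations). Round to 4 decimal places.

Posterior ∝ prior × likelihood, so P(k | x) ∝ w_k f_k(x); normalise over all components.
Since both observations come from the same component, the likelihood for component k is f_k(x₁)·f_k(x₂).
  L_1 = [C(7,6)·0.35^6·0.65^1 = 7·0.00183827·0.65 = 0.00836411] × [0.00836411] = 6.99583e-05
  L_2 = [C(7,6)·0.42^6·0.58^1 = 7·0.00548903·0.58 = 0.0222855] × [0.0222855] = 0.000496642
  L_3 = [C(7,6)·0.74^6·0.26^1 = 7·0.164206·0.26 = 0.298856] × [0.298856] = 0.0893148
  L_4 = [C(7,6)·0.83^6·0.17^1 = 7·0.32694·0.17 = 0.389059] × [0.389059] = 0.151367
Prior × likelihood for each component:
  w_1·L_1 = 0.32 × 6.99583e-05 = 2.23867e-05
  w_2·L_2 = 0.28 × 0.000496642 = 0.00013906
  w_3·L_3 = 0.30 × 0.0893148 = 0.0267944
  w_4·L_4 = 0.10 × 0.151367 = 0.0151367
Evidence: 2.23867e-05 + 0.00013906 + 0.0267944 + 0.0151367 = 0.0420926
P(Population 3 | x₁, x₂) = 0.0267944 / 0.0420926 ≈ 0.6366

0.6366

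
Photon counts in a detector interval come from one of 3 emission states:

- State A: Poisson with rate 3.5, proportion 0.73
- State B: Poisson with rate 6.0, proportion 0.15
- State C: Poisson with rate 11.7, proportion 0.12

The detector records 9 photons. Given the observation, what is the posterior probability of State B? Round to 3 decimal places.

0.391

P(component k | x) = P(Z=k)·f_k(x) / marginal(x), where marginal(x) = Σ_j P(Z=j)·f_j(x).
Component likelihoods at x = 9 photons:
  L_A = e^(−3.5)·3.5^9/9! = 0.00655871
  L_B = e^(−6.0)·6.0^9/9! = 0.0688385
  L_C = e^(−11.7)·11.7^9/9! = 0.0938997
Unnormalised posteriors:
  P(Z=A)·L_A = 0.73 × 0.00655871 = 0.00478786
  P(Z=B)·L_B = 0.15 × 0.0688385 = 0.0103258
  P(Z=C)·L_C = 0.12 × 0.0938997 = 0.011268
Evidence: 0.00478786 + 0.0103258 + 0.011268 = 0.0263816
So the posterior for State B is 0.0103258 / 0.0263816 ≈ 0.391.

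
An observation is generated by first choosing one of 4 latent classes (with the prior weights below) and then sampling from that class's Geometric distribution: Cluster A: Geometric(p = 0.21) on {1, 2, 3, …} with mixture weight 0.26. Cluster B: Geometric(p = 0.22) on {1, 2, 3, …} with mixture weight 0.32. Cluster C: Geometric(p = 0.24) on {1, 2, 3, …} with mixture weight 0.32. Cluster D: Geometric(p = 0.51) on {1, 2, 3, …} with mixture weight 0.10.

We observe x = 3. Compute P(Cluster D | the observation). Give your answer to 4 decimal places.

Posterior ∝ prior × likelihood, so P(k | x) ∝ π_k f_k(x); normalise over all components.
Component likelihoods at x = 3:
  p_A = 0.131061
  p_B = 0.133848
  p_C = 0.138624
  p_D = 0.122451
Multiply by the mixture weights:
  π_A·p_A = 0.26 × 0.131061 = 0.0340759
  π_B·p_B = 0.32 × 0.133848 = 0.0428314
  π_C·p_C = 0.32 × 0.138624 = 0.0443597
  π_D·p_D = 0.10 × 0.122451 = 0.0122451
Sum: 0.0340759 + 0.0428314 + 0.0443597 + 0.0122451 = 0.133512
P(Cluster D | x) ≈ 0.0917

0.0917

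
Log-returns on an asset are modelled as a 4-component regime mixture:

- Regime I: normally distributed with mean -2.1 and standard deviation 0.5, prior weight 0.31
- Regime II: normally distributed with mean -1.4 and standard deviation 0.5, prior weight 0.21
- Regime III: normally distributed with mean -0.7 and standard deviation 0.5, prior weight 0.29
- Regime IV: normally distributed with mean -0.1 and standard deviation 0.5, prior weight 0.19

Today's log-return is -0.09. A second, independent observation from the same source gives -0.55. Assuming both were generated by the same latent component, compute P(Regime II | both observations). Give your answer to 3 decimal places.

0.006

The responsibility of component k is w_k f_k(x) divided by Σ_j w_j f_j(x).
Since both observations come from the same component, the likelihood for component k is f_k(x₁)·f_k(x₂).
  L_I = [(1/(0.5·√(2π)))·exp(−(-0.09−-2.1)²/(2·0.5²)) = 0.797885·exp(-8.08020) = 0.000247032] × [0.00653364] = 1.61402e-06
  L_II = [(1/(0.5·√(2π)))·exp(−(-0.09−-1.4)²/(2·0.5²)) = 0.797885·exp(-3.43220) = 0.0257843] × [0.188098] = 0.00484997
  L_III = [(1/(0.5·√(2π)))·exp(−(-0.09−-0.7)²/(2·0.5²)) = 0.797885·exp(-0.74420) = 0.379086] × [0.762776] = 0.289158
  L_IV = [(1/(0.5·√(2π)))·exp(−(-0.09−-0.1)²/(2·0.5²)) = 0.797885·exp(-0.00020) = 0.797725] × [0.53217] = 0.424526
Weight by the priors:
  w_I·L_I = 0.31 × 1.61402e-06 = 5.00346e-07
  w_II·L_II = 0.21 × 0.00484997 = 0.00101849
  w_III·L_III = 0.29 × 0.289158 = 0.0838558
  w_IV·L_IV = 0.19 × 0.424526 = 0.0806599
Normaliser: 5.00346e-07 + 0.00101849 + 0.0838558 + 0.0806599 = 0.165535
P(Regime II | x₁, x₂) ≈ 0.006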